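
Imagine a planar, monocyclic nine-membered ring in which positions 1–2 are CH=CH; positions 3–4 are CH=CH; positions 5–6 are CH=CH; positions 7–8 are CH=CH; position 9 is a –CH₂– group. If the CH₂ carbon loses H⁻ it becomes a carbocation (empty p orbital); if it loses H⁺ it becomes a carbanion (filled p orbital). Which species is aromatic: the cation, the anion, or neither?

The anion

Both ions have a continuous loop of p orbitals — each ring atom is sp².
Cation: 4 × 2 + 0 = 8 π electrons → 4(2), antiaromatic.
Anion: 4 × 2 + 2 = 10 π electrons → 4(2)+2, aromatic.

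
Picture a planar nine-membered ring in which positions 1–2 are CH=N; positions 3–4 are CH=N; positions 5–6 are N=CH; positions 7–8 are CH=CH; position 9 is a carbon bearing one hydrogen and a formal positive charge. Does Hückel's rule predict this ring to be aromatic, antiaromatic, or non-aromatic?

All ring atoms are sp² and supply a p orbital to the ring (the double-bond atoms are sp², each contributing one p electron; each sp² =N– keeps its lone pair in-plane and puts one electron into the π system; the carbocation has an empty p orbital); the conjugation is uninterrupted.
π-electron count: 4 × 2 = 8 from the double-bond units + 0 from the CH(+) atom = 8.
With 8 = 4·2 π electrons, Hückel's rule classifies the planar ring as antiaromatic.

Antiaromatic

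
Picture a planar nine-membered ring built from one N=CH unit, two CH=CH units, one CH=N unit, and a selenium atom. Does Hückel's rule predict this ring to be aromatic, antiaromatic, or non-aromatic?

Aromatic

The p orbitals form a continuous loop: each doubly-bonded ring atom is sp² with one p-orbital electron; each sp² =N– keeps its lone pair in-plane and puts one electron into the π system; the selenium donates one lone pair from its p orbital. The ring is fully conjugated.
Counting π electrons: 4 × 2 = 8 from the double-bond units + 2 from the Se atom = 10.
10 = 4(2) + 2, which satisfies Hückel's 4n+2 rule.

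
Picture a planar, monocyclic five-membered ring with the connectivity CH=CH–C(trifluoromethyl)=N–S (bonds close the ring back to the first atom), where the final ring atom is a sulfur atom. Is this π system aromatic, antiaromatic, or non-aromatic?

Aromatic

Every ring atom contributes a p orbital perpendicular to the ring (the double-bond atoms are sp², each contributing one p electron; each =N– nitrogen is pyridine-type (lone pair in the sp² plane, one electron in the p orbital); the sulfur donates one lone pair from its p orbital), so the π system is cyclic and fully conjugated.
Counting π electrons: 2 × 2 = 4 from the double-bond units + 2 from the S atom = 6.
With 6 π electrons (n = 1), the Hückel 4n+2 condition holds.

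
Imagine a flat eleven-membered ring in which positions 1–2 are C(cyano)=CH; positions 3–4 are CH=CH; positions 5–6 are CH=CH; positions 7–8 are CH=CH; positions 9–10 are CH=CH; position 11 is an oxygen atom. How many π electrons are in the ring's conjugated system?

12

Every ring atom contributes a p orbital perpendicular to the ring (each doubly-bonded ring atom is sp² with one p-orbital electron; the oxygen donates one lone pair from its p orbital), so the π system is cyclic and fully conjugated.
Counting π electrons: 5 × 2 = 10 from the double-bond units + 2 from the O atom = 12.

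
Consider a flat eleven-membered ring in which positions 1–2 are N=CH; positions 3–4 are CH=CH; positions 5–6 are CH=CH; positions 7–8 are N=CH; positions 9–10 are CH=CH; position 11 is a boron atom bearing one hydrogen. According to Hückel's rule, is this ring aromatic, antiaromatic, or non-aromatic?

Check conjugation: every atom in a ring double bond is sp² and brings one electron to the p orbital; each =N– nitrogen is pyridine-type (lone pair in the sp² plane, one electron in the p orbital); the boron has an empty p orbital — every position has a p orbital, so the cyclic π system is continuous.
Tallying contributions gives 5 × 2 = 10 from the double-bond units + 0 from the BH atom = 10.
Since 10 = 4·2 + 2, the ring meets the 4n+2 criterion.

Aromatic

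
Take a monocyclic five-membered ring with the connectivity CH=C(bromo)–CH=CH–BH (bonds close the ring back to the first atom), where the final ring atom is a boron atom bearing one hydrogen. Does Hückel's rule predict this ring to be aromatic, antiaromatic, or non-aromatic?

Every ring atom contributes a p orbital perpendicular to the ring (every atom in a ring double bond is sp² and brings one electron to the p orbital; the boron has an empty p orbital), so the π system is cyclic and fully conjugated.
π-electron count: 2 × 2 = 4 from the double-bond units + 0 from the BH atom = 4.
A 4n π count (4, n = 1) in a planar conjugated ring means antiaromatic.

Antiaromatic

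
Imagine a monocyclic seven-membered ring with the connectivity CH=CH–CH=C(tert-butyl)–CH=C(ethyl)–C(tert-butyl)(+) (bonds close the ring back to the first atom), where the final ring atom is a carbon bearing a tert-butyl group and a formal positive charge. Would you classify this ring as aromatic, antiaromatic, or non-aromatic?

The p orbitals form a continuous loop: the double-bond atoms are sp², each contributing one p electron; the carbocation has an empty p orbital. The ring is fully conjugated.
Adding the contributions, 3 × 2 = 6 from the double-bond units + 0 from the C(tert-butyl)(+) atom = 6.
That gives a 4n+2 count (6, n = 1).

Aromatic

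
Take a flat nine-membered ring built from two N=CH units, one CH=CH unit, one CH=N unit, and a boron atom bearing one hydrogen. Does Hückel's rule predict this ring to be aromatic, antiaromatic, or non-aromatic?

Every ring atom contributes a p orbital perpendicular to the ring (each doubly-bonded ring atom is sp² with one p-orbital electron; each =N– nitrogen is pyridine-type (lone pair in the sp² plane, one electron in the p orbital); the boron has an empty p orbital), so the π system is cyclic and fully conjugated.
π-electron count: 4 × 2 = 8 from the double-bond units + 0 from the BH atom = 8.
8 = 4(2); a planar, fully conjugated 4n system is antiaromatic.

Antiaromatic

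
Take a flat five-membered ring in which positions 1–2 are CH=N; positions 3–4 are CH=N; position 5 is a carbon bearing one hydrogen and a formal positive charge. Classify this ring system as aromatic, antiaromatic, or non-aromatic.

Every ring atom contributes a p orbital perpendicular to the ring (each doubly-bonded ring atom is sp² with one p-orbital electron; each sp² =N– keeps its lone pair in-plane and puts one electron into the π system; the carbocation has an empty p orbital), so the π system is cyclic and fully conjugated.
Counting π electrons: 2 × 2 = 4 from the double-bond units + 0 from the CH(+) atom = 4.
4 is a 4n count (n = 1), so the planar conjugated ring is antiaromatic.

Antiaromatic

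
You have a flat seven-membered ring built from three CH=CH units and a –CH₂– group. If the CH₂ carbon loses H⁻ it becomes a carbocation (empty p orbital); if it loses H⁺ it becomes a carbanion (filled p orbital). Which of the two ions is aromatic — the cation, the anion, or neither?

Once that carbon is sp², every ring atom has a p orbital and both ions are fully conjugated.
Cation: 3 × 2 + 0 = 6 π electrons → 4(1)+2, aromatic.
Anion: 3 × 2 + 2 = 8 π electrons → 4(2), antiaromatic.

The cation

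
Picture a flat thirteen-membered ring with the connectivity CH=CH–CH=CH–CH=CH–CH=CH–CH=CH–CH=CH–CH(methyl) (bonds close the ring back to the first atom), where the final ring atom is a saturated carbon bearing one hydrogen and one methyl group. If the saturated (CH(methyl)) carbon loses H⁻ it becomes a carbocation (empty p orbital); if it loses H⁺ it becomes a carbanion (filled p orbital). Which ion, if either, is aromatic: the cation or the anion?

The anion

In either ion the ring is fully conjugated: every atom, including the new sp² carbon, supplies a p orbital.
Cation: 6 × 2 + 0 = 12 π electrons → 4(3), antiaromatic.
Anion: 6 × 2 + 2 = 14 π electrons → 4(3)+2, aromatic.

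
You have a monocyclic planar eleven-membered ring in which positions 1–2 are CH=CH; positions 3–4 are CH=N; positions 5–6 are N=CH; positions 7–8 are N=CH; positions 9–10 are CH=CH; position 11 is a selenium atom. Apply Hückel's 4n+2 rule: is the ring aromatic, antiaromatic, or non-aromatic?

Every ring atom contributes a p orbital perpendicular to the ring (the double-bond atoms are sp², each contributing one p electron; each sp² =N– keeps its lone pair in-plane and puts one electron into the π system; the selenium donates one lone pair from its p orbital), so the π system is cyclic and fully conjugated.
Adding the contributions, 5 × 2 = 10 from the double-bond units + 2 from the Se atom = 12.
12 is a 4n count (n = 3), so the planar conjugated ring is antiaromatic.

Antiaromatic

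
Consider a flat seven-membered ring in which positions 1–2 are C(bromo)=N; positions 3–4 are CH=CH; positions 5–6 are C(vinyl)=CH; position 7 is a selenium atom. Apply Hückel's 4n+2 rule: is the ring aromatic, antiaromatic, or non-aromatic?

Every ring atom contributes a p orbital perpendicular to the ring (the double-bond atoms are sp², each contributing one p electron; the doubly-bonded nitrogens are pyridine-type — their lone pairs lie in the ring plane, leaving one electron in the p orbital; the selenium donates one lone pair from its p orbital), so the π system is cyclic and fully conjugated.
Adding the contributions, 3 × 2 = 6 from the double-bond units + 2 from the Se atom = 8.
8 = 4(2); a planar, fully conjugated 4n system is antiaromatic.

Antiaromatic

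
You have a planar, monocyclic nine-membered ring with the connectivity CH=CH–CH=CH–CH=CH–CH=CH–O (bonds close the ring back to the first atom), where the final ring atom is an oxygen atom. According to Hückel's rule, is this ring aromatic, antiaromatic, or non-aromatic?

Check conjugation: every atom in a ring double bond is sp² and brings one electron to the p orbital; the oxygen donates one lone pair from its p orbital — every position has a p orbital, so the cyclic π system is continuous.
Tallying contributions gives 4 × 2 = 8 from the double-bond units + 2 from the O atom = 10.
Since 10 = 4·2 + 2, the ring meets the 4n+2 criterion.

Aromatic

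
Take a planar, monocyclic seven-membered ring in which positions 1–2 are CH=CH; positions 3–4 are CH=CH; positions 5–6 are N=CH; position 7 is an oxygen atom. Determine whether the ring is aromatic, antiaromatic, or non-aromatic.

The p orbitals form a continuous loop: the double-bond atoms are sp², each contributing one p electron; each sp² =N– keeps its lone pair in-plane and puts one electron into the π system; the oxygen donates one lone pair from its p orbital. The ring is fully conjugated.
Tallying contributions gives 3 × 2 = 6 from the double-bond units + 2 from the O atom = 8.
With 8 = 4·2 π electrons, Hückel's rule classifies the planar ring as antiaromatic.

Antiaromatic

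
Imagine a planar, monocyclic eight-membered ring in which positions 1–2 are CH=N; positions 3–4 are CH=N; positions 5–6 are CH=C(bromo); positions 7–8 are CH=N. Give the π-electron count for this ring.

Every ring atom contributes a p orbital perpendicular to the ring (every atom in a ring double bond is sp² and brings one electron to the p orbital; each sp² =N– keeps its lone pair in-plane and puts one electron into the π system), so the π system is cyclic and fully conjugated.
Adding the contributions, 4 × 2 = 8 from the 4 double-bond units.

8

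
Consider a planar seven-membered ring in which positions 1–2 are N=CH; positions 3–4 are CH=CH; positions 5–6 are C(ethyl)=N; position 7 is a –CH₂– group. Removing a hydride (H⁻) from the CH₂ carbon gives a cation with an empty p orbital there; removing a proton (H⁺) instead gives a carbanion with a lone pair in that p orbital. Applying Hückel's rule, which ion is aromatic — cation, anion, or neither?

The cation

In both ions every ring atom is sp² and contributes a p orbital, so both rings are fully conjugated.
Cation: 3 × 2 + 0 = 6 π electrons → 4(1)+2, aromatic.
Anion: 3 × 2 + 2 = 8 π electrons → 4(2), antiaromatic.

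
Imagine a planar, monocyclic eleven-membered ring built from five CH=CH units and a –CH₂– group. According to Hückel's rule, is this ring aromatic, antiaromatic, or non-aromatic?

At the CH2 position, the tetrahedral CH₂ carbon is sp³ and has no p orbital in the ring π system; the ring's p-orbital overlap is broken there.
Hückel's rule only applies to fully conjugated rings, so this one is simply non-aromatic.

Non-aromatic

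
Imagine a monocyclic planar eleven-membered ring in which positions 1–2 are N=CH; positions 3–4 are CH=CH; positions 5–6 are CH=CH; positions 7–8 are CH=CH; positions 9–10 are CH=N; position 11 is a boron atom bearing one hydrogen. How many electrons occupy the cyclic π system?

All ring atoms are sp² and supply a p orbital to the ring (every atom in a ring double bond is sp² and brings one electron to the p orbital; each =N– nitrogen is pyridine-type (lone pair in the sp² plane, one electron in the p orbital); the boron has an empty p orbital); the conjugation is uninterrupted.
Counting π electrons: 5 × 2 = 10 from the double-bond units + 0 from the BH atom = 10.

10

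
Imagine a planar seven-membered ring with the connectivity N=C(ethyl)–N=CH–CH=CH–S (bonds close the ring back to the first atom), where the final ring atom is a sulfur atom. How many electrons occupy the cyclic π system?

8

The p orbitals form a continuous loop: each doubly-bonded ring atom is sp² with one p-orbital electron; each =N– nitrogen is pyridine-type (lone pair in the sp² plane, one electron in the p orbital); the sulfur donates one lone pair from its p orbital. The ring is fully conjugated.
Counting π electrons: 3 × 2 = 6 from the double-bond units + 2 from the S atom = 8.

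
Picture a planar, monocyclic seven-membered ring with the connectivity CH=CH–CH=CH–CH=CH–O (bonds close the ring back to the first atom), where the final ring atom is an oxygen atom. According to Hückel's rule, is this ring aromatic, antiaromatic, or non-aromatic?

Every ring atom contributes a p orbital perpendicular to the ring (every atom in a ring double bond is sp² and brings one electron to the p orbital; the oxygen donates one lone pair from its p orbital), so the π system is cyclic and fully conjugated.
Tallying contributions gives 3 × 2 = 6 from the double-bond units + 2 from the O atom = 8.
8 is a 4n count (n = 2), so the planar conjugated ring is antiaromatic.

Antiaromatic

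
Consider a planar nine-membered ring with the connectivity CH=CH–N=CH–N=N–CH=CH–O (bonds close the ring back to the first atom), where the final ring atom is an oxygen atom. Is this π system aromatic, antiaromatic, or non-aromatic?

All ring atoms are sp² and supply a p orbital to the ring (the double-bond atoms are sp², each contributing one p electron; each =N– nitrogen is pyridine-type (lone pair in the sp² plane, one electron in the p orbital); the oxygen donates one lone pair from its p orbital); the conjugation is uninterrupted.
π-electron count: 4 × 2 = 8 from the double-bond units + 2 from the O atom = 10.
With 10 π electrons (n = 2), the Hückel 4n+2 condition holds.

Aromatic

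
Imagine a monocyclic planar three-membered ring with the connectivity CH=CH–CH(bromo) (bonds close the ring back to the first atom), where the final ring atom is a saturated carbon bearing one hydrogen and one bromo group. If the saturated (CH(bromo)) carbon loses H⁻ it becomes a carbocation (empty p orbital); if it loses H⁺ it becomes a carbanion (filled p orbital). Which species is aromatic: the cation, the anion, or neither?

Once that carbon is sp², every ring atom has a p orbital and both ions are fully conjugated.
Cation: 1 × 2 + 0 = 2 π electrons → 4(0)+2, aromatic.
Anion: 1 × 2 + 2 = 4 π electrons → 4(1), antiaromatic.

The cation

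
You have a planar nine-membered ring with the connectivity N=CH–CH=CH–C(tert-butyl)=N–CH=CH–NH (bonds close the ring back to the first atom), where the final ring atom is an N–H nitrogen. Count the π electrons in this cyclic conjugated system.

All ring atoms are sp² and supply a p orbital to the ring (every atom in a ring double bond is sp² and brings one electron to the p orbital; each sp² =N– keeps its lone pair in-plane and puts one electron into the π system; the pyrrole-type nitrogen donates its lone pair from the p orbital); the conjugation is uninterrupted.
Tallying contributions gives 4 × 2 = 8 from the double-bond units + 2 from the NH atom = 10.

10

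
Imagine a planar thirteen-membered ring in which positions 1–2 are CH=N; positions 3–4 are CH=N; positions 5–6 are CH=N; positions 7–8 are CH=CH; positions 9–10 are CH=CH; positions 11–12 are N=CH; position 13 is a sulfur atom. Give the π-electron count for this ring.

14

All ring atoms are sp² and supply a p orbital to the ring (the double-bond atoms are sp², each contributing one p electron; each =N– nitrogen is pyridine-type (lone pair in the sp² plane, one electron in the p orbital); the sulfur donates one lone pair from its p orbital); the conjugation is uninterrupted.
π-electron count: 6 × 2 = 12 from the double-bond units + 2 from the S atom = 14.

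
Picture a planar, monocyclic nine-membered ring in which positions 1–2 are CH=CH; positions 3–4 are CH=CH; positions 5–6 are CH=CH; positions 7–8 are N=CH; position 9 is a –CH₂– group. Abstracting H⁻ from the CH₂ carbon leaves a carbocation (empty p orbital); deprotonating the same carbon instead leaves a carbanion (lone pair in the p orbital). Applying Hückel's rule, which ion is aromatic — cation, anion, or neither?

The anion

Both ions have a continuous loop of p orbitals — each ring atom is sp².
Cation: 4 × 2 + 0 = 8 π electrons → 4(2), antiaromatic.
Anion: 4 × 2 + 2 = 10 π electrons → 4(2)+2, aromatic.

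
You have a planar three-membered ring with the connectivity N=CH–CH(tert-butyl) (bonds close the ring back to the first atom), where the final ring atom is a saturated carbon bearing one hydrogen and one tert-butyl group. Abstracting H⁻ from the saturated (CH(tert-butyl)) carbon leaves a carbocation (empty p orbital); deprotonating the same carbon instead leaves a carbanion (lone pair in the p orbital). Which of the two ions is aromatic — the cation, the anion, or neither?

In both ions every ring atom is sp² and contributes a p orbital, so both rings are fully conjugated.
Cation: 1 × 2 + 0 = 2 π electrons → 4(0)+2, aromatic.
Anion: 1 × 2 + 2 = 4 π electrons → 4(1), antiaromatic.

The cation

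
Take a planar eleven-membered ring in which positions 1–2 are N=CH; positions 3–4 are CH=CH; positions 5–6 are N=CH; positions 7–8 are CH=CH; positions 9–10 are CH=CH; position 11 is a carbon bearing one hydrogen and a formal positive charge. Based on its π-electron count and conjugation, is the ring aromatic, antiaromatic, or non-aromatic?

All ring atoms are sp² and supply a p orbital to the ring (the double-bond atoms are sp², each contributing one p electron; each sp² =N– keeps its lone pair in-plane and puts one electron into the π system; the carbocation has an empty p orbital); the conjugation is uninterrupted.
π-electron count: 5 × 2 = 10 from the double-bond units + 0 from the CH(+) atom = 10.
10 = 4(2) + 2, which satisfies Hückel's 4n+2 rule.

Aromatic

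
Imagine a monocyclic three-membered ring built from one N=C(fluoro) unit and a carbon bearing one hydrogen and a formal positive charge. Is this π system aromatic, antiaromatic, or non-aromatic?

Aromatic

Every ring atom contributes a p orbital perpendicular to the ring (each doubly-bonded ring atom is sp² with one p-orbital electron; each =N– nitrogen is pyridine-type (lone pair in the sp² plane, one electron in the p orbital); the carbocation has an empty p orbital), so the π system is cyclic and fully conjugated.
Tallying contributions gives 1 × 2 = 2 from the double-bond unit + 0 from the CH(+) atom = 2.
2 = 4(0) + 2, which satisfies Hückel's 4n+2 rule.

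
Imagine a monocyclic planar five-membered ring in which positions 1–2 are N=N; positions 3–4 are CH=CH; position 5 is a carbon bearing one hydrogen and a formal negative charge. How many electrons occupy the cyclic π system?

6

Check conjugation: every atom in a ring double bond is sp² and brings one electron to the p orbital; each sp² =N– keeps its lone pair in-plane and puts one electron into the π system; the carbanion's lone pair occupies the p orbital — every position has a p orbital, so the cyclic π system is continuous.
Adding the contributions, 2 × 2 = 4 from the double-bond units + 2 from the CH(-) atom = 6.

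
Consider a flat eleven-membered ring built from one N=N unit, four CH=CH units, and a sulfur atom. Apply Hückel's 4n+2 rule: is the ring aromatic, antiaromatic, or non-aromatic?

Antiaromatic

The p orbitals form a continuous loop: every atom in a ring double bond is sp² and brings one electron to the p orbital; the doubly-bonded nitrogens are pyridine-type — their lone pairs lie in the ring plane, leaving one electron in the p orbital; the sulfur donates one lone pair from its p orbital. The ring is fully conjugated.
Tallying contributions gives 5 × 2 = 10 from the double-bond units + 2 from the S atom = 12.
12 = 4(3); a planar, fully conjugated 4n system is antiaromatic.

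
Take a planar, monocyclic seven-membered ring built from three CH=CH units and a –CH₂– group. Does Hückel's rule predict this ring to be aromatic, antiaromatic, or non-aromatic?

Non-aromatic

The CH2 carbon is saturated: the tetrahedral CH₂ carbon is sp³ and has no p orbital in the ring π system. Conjugation is not continuous around the ring.
A ring that is not fully conjugated cannot be aromatic or antiaromatic regardless of its π-electron count.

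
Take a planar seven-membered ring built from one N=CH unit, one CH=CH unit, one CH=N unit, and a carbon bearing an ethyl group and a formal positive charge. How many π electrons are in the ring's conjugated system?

6

Every ring atom contributes a p orbital perpendicular to the ring (each doubly-bonded ring atom is sp² with one p-orbital electron; each sp² =N– keeps its lone pair in-plane and puts one electron into the π system; the carbocation has an empty p orbital), so the π system is cyclic and fully conjugated.
Tallying contributions gives 3 × 2 = 6 from the double-bond units + 0 from the C(ethyl)(+) atom = 6.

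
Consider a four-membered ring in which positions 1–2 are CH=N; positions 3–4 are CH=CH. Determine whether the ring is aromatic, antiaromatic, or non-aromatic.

All ring atoms are sp² and supply a p orbital to the ring (the double-bond atoms are sp², each contributing one p electron; each sp² =N– keeps its lone pair in-plane and puts one electron into the π system); the conjugation is uninterrupted.
Adding the contributions, 2 × 2 = 4 from the 2 double-bond units.
With 4 = 4·1 π electrons, Hückel's rule classifies the planar ring as antiaromatic.

Antiaromatic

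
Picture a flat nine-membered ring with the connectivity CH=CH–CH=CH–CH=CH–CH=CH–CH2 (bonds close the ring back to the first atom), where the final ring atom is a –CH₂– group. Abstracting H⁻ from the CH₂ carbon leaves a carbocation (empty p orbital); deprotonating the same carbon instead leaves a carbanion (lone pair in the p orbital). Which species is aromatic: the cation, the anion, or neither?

Both ions have a continuous loop of p orbitals — each ring atom is sp².
Cation: 4 × 2 + 0 = 8 π electrons → 4(2), antiaromatic.
Anion: 4 × 2 + 2 = 10 π electrons → 4(2)+2, aromatic.

The anion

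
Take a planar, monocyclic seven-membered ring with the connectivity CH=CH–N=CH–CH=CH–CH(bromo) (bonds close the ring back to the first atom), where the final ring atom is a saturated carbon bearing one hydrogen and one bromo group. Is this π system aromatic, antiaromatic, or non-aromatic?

Non-aromatic

The CH(bromo) carbon is saturated: that saturated carbon is sp³ and has no p orbital in the ring π system. Conjugation is not continuous around the ring.
A ring that is not fully conjugated cannot be aromatic or antiaromatic regardless of its π-electron count.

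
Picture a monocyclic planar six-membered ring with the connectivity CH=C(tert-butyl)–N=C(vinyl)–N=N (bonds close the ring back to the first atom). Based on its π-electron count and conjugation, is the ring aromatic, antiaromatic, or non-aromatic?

Aromatic

All ring atoms are sp² and supply a p orbital to the ring (each doubly-bonded ring atom is sp² with one p-orbital electron; each sp² =N– keeps its lone pair in-plane and puts one electron into the π system); the conjugation is uninterrupted.
Tallying contributions gives 3 × 2 = 6 from the 3 double-bond units.
That gives a 4n+2 count (6, n = 1).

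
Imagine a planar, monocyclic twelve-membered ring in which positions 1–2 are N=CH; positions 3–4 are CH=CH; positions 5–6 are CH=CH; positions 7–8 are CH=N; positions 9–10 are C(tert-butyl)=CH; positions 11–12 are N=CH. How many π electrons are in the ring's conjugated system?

The p orbitals form a continuous loop: the double-bond atoms are sp², each contributing one p electron; each =N– nitrogen is pyridine-type (lone pair in the sp² plane, one electron in the p orbital). The ring is fully conjugated.
Counting π electrons: 6 × 2 = 12 from the 6 double-bond units.

12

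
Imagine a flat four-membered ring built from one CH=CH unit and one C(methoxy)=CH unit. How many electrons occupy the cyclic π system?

Check conjugation: the double-bond atoms are sp², each contributing one p electron — every position has a p orbital, so the cyclic π system is continuous.
Adding the contributions, 2 × 2 = 4 from the 2 double-bond units.

4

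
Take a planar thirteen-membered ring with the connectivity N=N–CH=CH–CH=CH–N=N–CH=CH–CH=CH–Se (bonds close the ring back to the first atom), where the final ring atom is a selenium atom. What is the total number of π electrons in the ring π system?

The p orbitals form a continuous loop: the double-bond atoms are sp², each contributing one p electron; each sp² =N– keeps its lone pair in-plane and puts one electron into the π system; the selenium donates one lone pair from its p orbital. The ring is fully conjugated.
π-electron count: 6 × 2 = 12 from the double-bond units + 2 from the Se atom = 14.

14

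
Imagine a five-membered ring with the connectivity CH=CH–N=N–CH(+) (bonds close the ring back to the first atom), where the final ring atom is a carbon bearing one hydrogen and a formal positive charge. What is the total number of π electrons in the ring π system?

4

All ring atoms are sp² and supply a p orbital to the ring (the double-bond atoms are sp², each contributing one p electron; each =N– nitrogen is pyridine-type (lone pair in the sp² plane, one electron in the p orbital); the carbocation has an empty p orbital); the conjugation is uninterrupted.
Counting π electrons: 2 × 2 = 4 from the double-bond units + 0 from the CH(+) atom = 4.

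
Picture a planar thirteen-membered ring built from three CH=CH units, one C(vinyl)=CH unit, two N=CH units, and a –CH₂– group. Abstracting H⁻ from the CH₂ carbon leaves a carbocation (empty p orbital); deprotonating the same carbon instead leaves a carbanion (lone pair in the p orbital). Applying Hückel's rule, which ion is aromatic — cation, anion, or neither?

Both ions have a continuous loop of p orbitals — each ring atom is sp².
Cation: 6 × 2 + 0 = 12 π electrons → 4(3), antiaromatic.
Anion: 6 × 2 + 2 = 14 π electrons → 4(3)+2, aromatic.

The anion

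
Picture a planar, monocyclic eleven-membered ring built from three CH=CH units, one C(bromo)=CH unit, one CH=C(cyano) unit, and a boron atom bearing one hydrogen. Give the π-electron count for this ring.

10

Every ring atom contributes a p orbital perpendicular to the ring (the double-bond atoms are sp², each contributing one p electron; the boron has an empty p orbital), so the π system is cyclic and fully conjugated.
Tallying contributions gives 5 × 2 = 10 from the double-bond units + 0 from the BH atom = 10.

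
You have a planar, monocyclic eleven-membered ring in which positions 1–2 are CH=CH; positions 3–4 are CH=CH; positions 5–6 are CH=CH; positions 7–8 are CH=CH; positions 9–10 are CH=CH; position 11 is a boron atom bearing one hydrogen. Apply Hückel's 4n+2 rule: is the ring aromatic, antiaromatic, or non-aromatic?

All ring atoms are sp² and supply a p orbital to the ring (each doubly-bonded ring atom is sp² with one p-orbital electron; the boron has an empty p orbital); the conjugation is uninterrupted.
π-electron count: 5 × 2 = 10 from the double-bond units + 0 from the BH atom = 10.
Since 10 = 4·2 + 2, the ring meets the 4n+2 criterion.

Aromatic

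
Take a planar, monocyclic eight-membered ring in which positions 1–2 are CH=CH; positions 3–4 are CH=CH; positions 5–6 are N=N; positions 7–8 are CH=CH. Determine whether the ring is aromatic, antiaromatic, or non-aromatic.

Antiaromatic

All ring atoms are sp² and supply a p orbital to the ring (every atom in a ring double bond is sp² and brings one electron to the p orbital; each =N– nitrogen is pyridine-type (lone pair in the sp² plane, one electron in the p orbital)); the conjugation is uninterrupted.
Adding the contributions, 4 × 2 = 8 from the 4 double-bond units.
With 8 = 4·2 π electrons, Hückel's rule classifies the planar ring as antiaromatic.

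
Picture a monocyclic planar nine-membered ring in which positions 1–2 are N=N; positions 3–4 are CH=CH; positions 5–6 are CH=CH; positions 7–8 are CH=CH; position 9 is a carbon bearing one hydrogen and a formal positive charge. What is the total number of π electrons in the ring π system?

The p orbitals form a continuous loop: every atom in a ring double bond is sp² and brings one electron to the p orbital; each =N– nitrogen is pyridine-type (lone pair in the sp² plane, one electron in the p orbital); the carbocation has an empty p orbital. The ring is fully conjugated.
Tallying contributions gives 4 × 2 = 8 from the double-bond units + 0 from the CH(+) atom = 8.

8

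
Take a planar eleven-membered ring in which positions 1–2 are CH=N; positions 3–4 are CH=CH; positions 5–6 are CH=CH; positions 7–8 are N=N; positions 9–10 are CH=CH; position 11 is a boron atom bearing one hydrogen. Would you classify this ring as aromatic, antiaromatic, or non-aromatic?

Aromatic

Every ring atom contributes a p orbital perpendicular to the ring (each doubly-bonded ring atom is sp² with one p-orbital electron; each sp² =N– keeps its lone pair in-plane and puts one electron into the π system; the boron has an empty p orbital), so the π system is cyclic and fully conjugated.
Adding the contributions, 5 × 2 = 10 from the double-bond units + 0 from the BH atom = 10.
Since 10 = 4·2 + 2, the ring meets the 4n+2 criterion.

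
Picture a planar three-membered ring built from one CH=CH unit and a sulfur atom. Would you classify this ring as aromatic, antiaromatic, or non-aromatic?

Antiaromatic

Check conjugation: the double-bond atoms are sp², each contributing one p electron; the sulfur donates one lone pair from its p orbital — every position has a p orbital, so the cyclic π system is continuous.
π-electron count: 1 × 2 = 2 from the double-bond unit + 2 from the S atom = 4.
A 4n π count (4, n = 1) in a planar conjugated ring means antiaromatic.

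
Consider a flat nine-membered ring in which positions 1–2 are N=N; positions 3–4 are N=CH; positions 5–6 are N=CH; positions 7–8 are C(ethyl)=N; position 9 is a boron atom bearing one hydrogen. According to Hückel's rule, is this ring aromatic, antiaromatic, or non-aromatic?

Every ring atom contributes a p orbital perpendicular to the ring (each doubly-bonded ring atom is sp² with one p-orbital electron; each =N– nitrogen is pyridine-type (lone pair in the sp² plane, one electron in the p orbital); the boron has an empty p orbital), so the π system is cyclic and fully conjugated.
Tallying contributions gives 4 × 2 = 8 from the double-bond units + 0 from the BH atom = 8.
A 4n π count (8, n = 2) in a planar conjugated ring means antiaromatic.

Antiaromatic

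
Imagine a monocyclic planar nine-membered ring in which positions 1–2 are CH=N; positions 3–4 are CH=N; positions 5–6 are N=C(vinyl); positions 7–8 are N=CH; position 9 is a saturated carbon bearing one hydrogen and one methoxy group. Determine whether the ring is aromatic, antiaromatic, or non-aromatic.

At the CH(methoxy) position, that saturated carbon is sp³ and has no p orbital in the ring π system; the ring's p-orbital overlap is broken there.
Without a continuous loop of overlapping p orbitals the Hückel electron count never comes into play.

Non-aromatic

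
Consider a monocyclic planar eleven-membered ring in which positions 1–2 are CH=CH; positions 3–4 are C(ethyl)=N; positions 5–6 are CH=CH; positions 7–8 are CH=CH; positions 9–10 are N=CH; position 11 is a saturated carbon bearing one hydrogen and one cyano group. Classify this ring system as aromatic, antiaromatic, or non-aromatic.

The CH(cyano) carbon is saturated: that saturated carbon is sp³ and has no p orbital in the ring π system. Conjugation is not continuous around the ring.
Without a continuous loop of overlapping p orbitals the Hückel electron count never comes into play.

Non-aromatic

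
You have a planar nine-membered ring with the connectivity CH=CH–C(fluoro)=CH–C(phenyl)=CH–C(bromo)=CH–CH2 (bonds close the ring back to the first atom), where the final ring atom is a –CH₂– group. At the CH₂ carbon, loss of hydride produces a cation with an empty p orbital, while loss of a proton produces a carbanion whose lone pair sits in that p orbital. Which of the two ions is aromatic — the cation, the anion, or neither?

Both ions have a continuous loop of p orbitals — each ring atom is sp².
Cation: 4 × 2 + 0 = 8 π electrons → 4(2), antiaromatic.
Anion: 4 × 2 + 2 = 10 π electrons → 4(2)+2, aromatic.

The anion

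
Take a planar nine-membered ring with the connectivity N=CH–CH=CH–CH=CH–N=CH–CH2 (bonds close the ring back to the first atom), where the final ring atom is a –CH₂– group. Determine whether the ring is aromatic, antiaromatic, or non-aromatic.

Non-aromatic

The CH2 position has four σ bonds — the tetrahedral CH₂ carbon is sp³ and has no p orbital in the ring π system — so the cyclic conjugation is interrupted.
Broken conjugation rules out both aromaticity and antiaromaticity.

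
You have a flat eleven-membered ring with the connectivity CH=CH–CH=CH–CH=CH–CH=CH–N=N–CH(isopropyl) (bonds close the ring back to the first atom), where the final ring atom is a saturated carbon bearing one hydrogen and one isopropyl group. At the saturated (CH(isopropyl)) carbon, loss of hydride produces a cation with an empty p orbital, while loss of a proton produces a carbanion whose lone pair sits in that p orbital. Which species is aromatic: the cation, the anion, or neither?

Both ions have a continuous loop of p orbitals — each ring atom is sp².
Cation: 5 × 2 + 0 = 10 π electrons → 4(2)+2, aromatic.
Anion: 5 × 2 + 2 = 12 π electrons → 4(3), antiaromatic.

The cation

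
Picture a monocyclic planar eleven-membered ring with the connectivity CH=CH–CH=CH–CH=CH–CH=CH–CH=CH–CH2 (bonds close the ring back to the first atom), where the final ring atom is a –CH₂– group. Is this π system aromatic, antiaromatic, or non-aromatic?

At the CH2 position, the tetrahedral CH₂ carbon is sp³ and has no p orbital in the ring π system; the ring's p-orbital overlap is broken there.
Broken conjugation rules out both aromaticity and antiaromaticity.

Non-aromatic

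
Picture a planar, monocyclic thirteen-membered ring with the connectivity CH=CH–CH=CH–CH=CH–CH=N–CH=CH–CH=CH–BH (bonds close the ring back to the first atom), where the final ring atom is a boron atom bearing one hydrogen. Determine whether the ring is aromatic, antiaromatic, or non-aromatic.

Antiaromatic

The p orbitals form a continuous loop: every atom in a ring double bond is sp² and brings one electron to the p orbital; the doubly-bonded nitrogens are pyridine-type — their lone pairs lie in the ring plane, leaving one electron in the p orbital; the boron has an empty p orbital. The ring is fully conjugated.
Tallying contributions gives 6 × 2 = 12 from the double-bond units + 0 from the BH atom = 12.
A 4n π count (12, n = 3) in a planar conjugated ring means antiaromatic.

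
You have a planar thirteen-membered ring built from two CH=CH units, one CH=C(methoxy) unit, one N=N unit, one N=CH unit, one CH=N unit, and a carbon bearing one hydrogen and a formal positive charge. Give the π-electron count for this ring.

12

Every ring atom contributes a p orbital perpendicular to the ring (every atom in a ring double bond is sp² and brings one electron to the p orbital; the doubly-bonded nitrogens are pyridine-type — their lone pairs lie in the ring plane, leaving one electron in the p orbital; the carbocation has an empty p orbital), so the π system is cyclic and fully conjugated.
Tallying contributions gives 6 × 2 = 12 from the double-bond units + 0 from the CH(+) atom = 12.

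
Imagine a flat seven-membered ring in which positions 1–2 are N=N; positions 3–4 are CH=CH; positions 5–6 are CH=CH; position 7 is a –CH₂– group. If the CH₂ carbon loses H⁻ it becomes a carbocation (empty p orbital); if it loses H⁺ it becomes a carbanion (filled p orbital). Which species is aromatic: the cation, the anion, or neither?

The cation

In either ion the ring is fully conjugated: every atom, including the new sp² carbon, supplies a p orbital.
Cation: 3 × 2 + 0 = 6 π electrons → 4(1)+2, aromatic.
Anion: 3 × 2 + 2 = 8 π electrons → 4(2), antiaromatic.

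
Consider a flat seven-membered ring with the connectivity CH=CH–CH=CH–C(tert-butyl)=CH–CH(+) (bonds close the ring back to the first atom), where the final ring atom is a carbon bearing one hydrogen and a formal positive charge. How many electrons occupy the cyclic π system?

6

Every ring atom contributes a p orbital perpendicular to the ring (the double-bond atoms are sp², each contributing one p electron; the carbocation has an empty p orbital), so the π system is cyclic and fully conjugated.
Counting π electrons: 3 × 2 = 6 from the double-bond units + 0 from the CH(+) atom = 6.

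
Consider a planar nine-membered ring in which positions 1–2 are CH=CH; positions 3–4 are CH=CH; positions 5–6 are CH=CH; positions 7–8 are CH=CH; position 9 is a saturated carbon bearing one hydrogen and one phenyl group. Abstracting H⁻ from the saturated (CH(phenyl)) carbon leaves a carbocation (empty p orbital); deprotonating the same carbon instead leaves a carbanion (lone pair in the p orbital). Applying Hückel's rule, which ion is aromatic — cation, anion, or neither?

The anion

In both ions every ring atom is sp² and contributes a p orbital, so both rings are fully conjugated.
Cation: 4 × 2 + 0 = 8 π electrons → 4(2), antiaromatic.
Anion: 4 × 2 + 2 = 10 π electrons → 4(2)+2, aromatic.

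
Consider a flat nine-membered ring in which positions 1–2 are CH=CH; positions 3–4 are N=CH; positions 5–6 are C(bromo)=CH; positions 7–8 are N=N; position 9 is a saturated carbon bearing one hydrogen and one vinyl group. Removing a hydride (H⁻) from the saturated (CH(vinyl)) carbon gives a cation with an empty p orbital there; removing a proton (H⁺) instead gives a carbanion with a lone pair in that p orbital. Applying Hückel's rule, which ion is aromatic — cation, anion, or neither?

Once that carbon is sp², every ring atom has a p orbital and both ions are fully conjugated.
Cation: 4 × 2 + 0 = 8 π electrons → 4(2), antiaromatic.
Anion: 4 × 2 + 2 = 10 π electrons → 4(2)+2, aromatic.

The anion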